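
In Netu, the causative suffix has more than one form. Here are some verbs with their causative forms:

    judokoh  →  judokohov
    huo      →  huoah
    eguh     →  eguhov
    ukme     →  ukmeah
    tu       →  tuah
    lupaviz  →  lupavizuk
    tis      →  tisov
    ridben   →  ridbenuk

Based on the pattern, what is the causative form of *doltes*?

doltesov

Looking at the final sound of each stem: -ov when the stem ends in a voiceless consonant (*judokoh*, *eguh*, *tis*); -uk when the stem ends in a voiced consonant (*lupaviz*, *ridben*); -ah when the stem ends in a vowel (*huo*, *ukme*, *tu*).
*doltes*: final sound = /s/, a voiceless consonant → -ov → *doltesov*.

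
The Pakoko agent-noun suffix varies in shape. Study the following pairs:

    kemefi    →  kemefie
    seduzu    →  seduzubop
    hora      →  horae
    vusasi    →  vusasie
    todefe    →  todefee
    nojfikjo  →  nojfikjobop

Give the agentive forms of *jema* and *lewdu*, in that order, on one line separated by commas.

jemae, lewdubop

The pattern is rounding harmony: -bop when the last vowel of the stem is a rounded vowel (*seduzu*, *nojfikjo*); -e when the last vowel of the stem is an unrounded vowel (*kemefi*, *hora*, *vusasi*, *todefe*).
*jema* — last vowel /a/ (an unrounded vowel) → -e → *jemae*.
*lewdu*: last vowel = /u/, a rounded vowel → -bop → *lewdubop*.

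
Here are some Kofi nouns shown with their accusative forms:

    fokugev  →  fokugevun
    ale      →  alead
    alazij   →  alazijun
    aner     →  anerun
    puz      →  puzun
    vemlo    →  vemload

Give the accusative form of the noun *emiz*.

emizun

Looking at the final sound of each stem: -un when the stem ends in a consonant (*fokugev*, *alazij*, *aner*, *puz*); -ad when the stem ends in a vowel (*ale*, *vemlo*).
*emiz*: final sound = /z/, a consonant → -un → *emizun*.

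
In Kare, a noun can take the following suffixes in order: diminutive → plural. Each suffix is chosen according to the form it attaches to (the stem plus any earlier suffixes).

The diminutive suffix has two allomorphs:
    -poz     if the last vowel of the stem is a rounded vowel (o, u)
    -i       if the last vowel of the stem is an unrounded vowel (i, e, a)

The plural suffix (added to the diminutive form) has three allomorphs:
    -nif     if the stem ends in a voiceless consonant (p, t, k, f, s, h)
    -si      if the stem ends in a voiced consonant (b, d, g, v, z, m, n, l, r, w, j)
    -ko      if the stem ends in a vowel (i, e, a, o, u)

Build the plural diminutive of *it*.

itiko

*it* — last vowel /i/ (an unrounded vowel) → -i → *iti*.
The diminutive form *iti*: final sound = /i/, a vowel → -ko → *itiko*.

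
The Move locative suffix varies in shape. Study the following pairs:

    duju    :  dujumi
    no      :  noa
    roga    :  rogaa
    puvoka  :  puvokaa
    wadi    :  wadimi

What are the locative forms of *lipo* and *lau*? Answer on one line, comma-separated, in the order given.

lipoa, laumi

The suffix is conditioned by the last vowel: -mi when the last vowel of the stem is a high vowel (*duju*, *wadi*); -a when the last vowel of the stem is a non-high vowel (*no*, *roga*, *puvoka*).
Since the last vowel of *lipo* is /o/ (a non-high vowel), it takes -a, giving *lipoa*.
*lau* — last vowel /u/ (a high vowel) → -mi → *laumi*.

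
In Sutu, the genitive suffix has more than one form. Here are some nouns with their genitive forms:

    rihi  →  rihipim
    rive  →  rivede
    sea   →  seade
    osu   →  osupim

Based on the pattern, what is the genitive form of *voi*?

The suffix is conditioned by the last vowel: -pim when the last vowel of the stem is a high vowel (*rihi*, *osu*); -de when the last vowel of the stem is a non-high vowel (*rive*, *sea*).
*voi* — last vowel /i/ (a high vowel) → -pim → *voipim*.

voipim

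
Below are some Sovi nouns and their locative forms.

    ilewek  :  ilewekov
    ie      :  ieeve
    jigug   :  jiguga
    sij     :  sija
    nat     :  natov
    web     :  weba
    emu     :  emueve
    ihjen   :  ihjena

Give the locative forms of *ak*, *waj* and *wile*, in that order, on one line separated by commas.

akov, waja, wileeve

The pattern is voicing of the final sound: -ov when the stem ends in a voiceless consonant (*ilewek*, *nat*); -a when the stem ends in a voiced consonant (*jigug*, *sij*, *web*, *ihjen*); -eve when the stem ends in a vowel (*ie*, *emu*).
*ak* — final sound /k/ (a voiceless consonant) → -ov → *akov*.
The final sound of *waj* is /j/, which is a voiced consonant, so the suffix is -a, giving *waja*.
The final sound of *wile* is /e/, which is a vowel, so the suffix is -eve, giving *wileeve*.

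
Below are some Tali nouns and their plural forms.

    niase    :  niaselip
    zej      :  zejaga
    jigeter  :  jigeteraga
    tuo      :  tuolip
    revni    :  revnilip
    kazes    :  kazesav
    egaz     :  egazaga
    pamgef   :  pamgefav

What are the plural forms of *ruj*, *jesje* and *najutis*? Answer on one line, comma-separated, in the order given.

rujaga, jesjelip, najutisav

The pattern is voicing of the final sound: -av when the stem ends in a voiceless consonant (*kazes*, *pamgef*); -aga when the stem ends in a voiced consonant (*zej*, *jigeter*, *egaz*); -lip when the stem ends in a vowel (*niase*, *tuo*, *revni*).
*ruj* — final sound /j/ (a voiced consonant) → -aga → *rujaga*.
The final sound of *jesje* is /e/, which is a vowel, so the suffix is -lip, giving *jesjelip*.
Since the final sound of *najutis* is /s/ (a voiceless consonant), it takes -av, giving *najutisav*.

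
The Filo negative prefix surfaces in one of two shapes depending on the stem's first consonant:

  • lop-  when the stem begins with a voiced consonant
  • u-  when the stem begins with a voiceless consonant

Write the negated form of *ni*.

*ni*: first consonant = /n/, voiced → lop- → *lopni*.

lopni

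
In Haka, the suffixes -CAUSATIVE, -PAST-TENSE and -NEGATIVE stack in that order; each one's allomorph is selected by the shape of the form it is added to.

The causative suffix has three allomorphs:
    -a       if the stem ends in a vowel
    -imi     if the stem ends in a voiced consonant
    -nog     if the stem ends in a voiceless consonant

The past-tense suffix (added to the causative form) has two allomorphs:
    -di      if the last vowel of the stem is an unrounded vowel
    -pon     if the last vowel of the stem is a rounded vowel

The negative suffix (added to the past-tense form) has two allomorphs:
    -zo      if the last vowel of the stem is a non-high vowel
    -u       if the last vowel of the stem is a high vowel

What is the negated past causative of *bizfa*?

bizfaadiu

*bizfa*: final sound = /a/, a vowel → -a → *bizfaa*.
The causative form *bizfaa*: last vowel = /a/, an unrounded vowel → -di → *bizfaadi*.
The past-tense form *bizfaadi* — last vowel /i/ (a high vowel) → -u → *bizfaadiu*.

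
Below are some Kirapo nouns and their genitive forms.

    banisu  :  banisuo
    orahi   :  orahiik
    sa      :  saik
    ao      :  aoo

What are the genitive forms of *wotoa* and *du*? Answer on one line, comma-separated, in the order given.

The pattern is rounding harmony: -o when the last vowel of the stem is a rounded vowel (*banisu*, *ao*); -ik when the last vowel of the stem is an unrounded vowel (*orahi*, *sa*).
*wotoa* — last vowel /a/ (an unrounded vowel) → -ik → *wotoaik*.
*du* — last vowel /u/ (a rounded vowel) → -o → *duo*.

wotoaik, duo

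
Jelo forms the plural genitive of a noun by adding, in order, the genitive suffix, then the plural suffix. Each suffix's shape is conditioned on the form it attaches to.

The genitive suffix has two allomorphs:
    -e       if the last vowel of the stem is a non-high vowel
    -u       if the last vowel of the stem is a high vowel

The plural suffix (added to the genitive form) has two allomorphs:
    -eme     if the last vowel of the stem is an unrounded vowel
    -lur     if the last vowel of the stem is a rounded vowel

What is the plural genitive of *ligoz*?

ligozeeme

Since the last vowel of *ligoz* is /o/ (a non-high vowel), it takes -e, giving *ligoze*.
The genitive form *ligoze* — last vowel /e/ (an unrounded vowel) → -eme → *ligozeeme*.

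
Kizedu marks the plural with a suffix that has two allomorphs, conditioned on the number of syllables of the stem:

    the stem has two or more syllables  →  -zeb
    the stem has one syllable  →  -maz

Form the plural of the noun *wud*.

wudmaz

With one syllable, *wud* takes -maz → *wudmaz*.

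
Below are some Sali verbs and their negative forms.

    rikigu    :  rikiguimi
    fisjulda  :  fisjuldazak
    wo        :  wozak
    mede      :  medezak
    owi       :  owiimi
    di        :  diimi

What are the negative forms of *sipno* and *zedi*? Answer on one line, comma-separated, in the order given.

sipnozak, zediimi

Looking at the last vowel of each stem: -imi when the last vowel of the stem is a high vowel (*rikigu*, *owi*, *di*); -zak when the last vowel of the stem is a non-high vowel (*fisjulda*, *wo*, *mede*).
Since the last vowel of *sipno* is /o/ (a non-high vowel), it takes -zak, giving *sipnozak*.
*zedi*: last vowel = /i/, a high vowel → -imi → *zediimi*.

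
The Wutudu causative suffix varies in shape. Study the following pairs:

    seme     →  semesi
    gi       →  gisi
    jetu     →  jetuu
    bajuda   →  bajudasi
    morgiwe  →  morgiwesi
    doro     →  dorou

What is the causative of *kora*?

korasi

The pattern is rounding harmony: -u when the last vowel of the stem is a rounded vowel (*jetu*, *doro*); -si when the last vowel of the stem is an unrounded vowel (*seme*, *gi*, *bajuda*, *morgiwe*).
*kora* — last vowel /a/ (an unrounded vowel) → -si → *korasi*.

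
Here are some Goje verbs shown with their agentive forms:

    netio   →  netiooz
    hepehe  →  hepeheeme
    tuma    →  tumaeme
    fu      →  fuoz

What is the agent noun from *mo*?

The alternation tracks the last vowel of the stem — -oz when the last vowel of the stem is a rounded vowel (*netio*, *fu*); -eme when the last vowel of the stem is an unrounded vowel (*hepehe*, *tuma*).
*mo*: last vowel = /o/, a rounded vowel → -oz → *mooz*.

mooz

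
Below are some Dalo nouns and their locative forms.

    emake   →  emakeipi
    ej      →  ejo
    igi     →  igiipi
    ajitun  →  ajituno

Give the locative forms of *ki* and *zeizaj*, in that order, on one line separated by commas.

kiipi, zeizajo

The alternation tracks the final sound of the stem — -o when the stem ends in a consonant (*ej*, *ajitun*); -ipi when the stem ends in a vowel (*emake*, *igi*).
*ki* — final sound /i/ (a vowel) → -ipi → *kiipi*.
*zeizaj* — final sound /j/ (a consonant) → -o → *zeizajo*.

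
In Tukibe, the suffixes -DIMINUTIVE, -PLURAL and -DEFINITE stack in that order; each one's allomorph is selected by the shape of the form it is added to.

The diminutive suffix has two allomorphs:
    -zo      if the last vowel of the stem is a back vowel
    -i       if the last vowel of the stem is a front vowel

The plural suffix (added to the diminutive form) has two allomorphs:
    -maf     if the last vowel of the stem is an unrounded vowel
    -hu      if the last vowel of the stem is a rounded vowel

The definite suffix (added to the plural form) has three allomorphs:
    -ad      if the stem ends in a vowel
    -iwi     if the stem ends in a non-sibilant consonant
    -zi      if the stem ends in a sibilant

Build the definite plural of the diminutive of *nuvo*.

nuvozohuad

*nuvo* — last vowel /o/ (a back vowel) → -zo → *nuvozo*.
The diminutive form *nuvozo*: last vowel = /o/, a rounded vowel → -hu → *nuvozohu*.
The final sound of the plural form *nuvozohu* is /u/, which is a vowel, so the definite suffix is -ad, giving *nuvozohuad*.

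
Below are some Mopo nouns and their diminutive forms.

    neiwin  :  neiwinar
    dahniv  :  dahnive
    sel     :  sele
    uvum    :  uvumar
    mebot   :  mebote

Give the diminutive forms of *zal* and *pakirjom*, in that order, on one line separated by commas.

zale, pakirjomar

The suffix is conditioned by the final consonant: -ar when the stem ends in a nasal (*neiwin*, *uvum*); -e when the stem ends in a non-nasal consonant (*dahniv*, *sel*, *mebot*).
The final consonant of *zal* is /l/, which is non-nasal, so the suffix is -e, giving *zale*.
The final consonant of *pakirjom* is /m/, which is a nasal, so the suffix is -ar, giving *pakirjomar*.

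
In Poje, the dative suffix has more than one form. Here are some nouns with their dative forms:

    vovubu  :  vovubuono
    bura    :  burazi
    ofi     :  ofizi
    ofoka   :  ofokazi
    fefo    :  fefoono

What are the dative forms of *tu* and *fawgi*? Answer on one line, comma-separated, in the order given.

The suffix is conditioned by the last vowel: -ono when the last vowel of the stem is a rounded vowel (*vovubu*, *fefo*); -zi when the last vowel of the stem is an unrounded vowel (*bura*, *ofi*, *ofoka*).
*tu*: last vowel = /u/, a rounded vowel → -ono → *tuono*.
Since the last vowel of *fawgi* is /i/ (an unrounded vowel), it takes -zi, giving *fawgizi*.

tuono, fawgizi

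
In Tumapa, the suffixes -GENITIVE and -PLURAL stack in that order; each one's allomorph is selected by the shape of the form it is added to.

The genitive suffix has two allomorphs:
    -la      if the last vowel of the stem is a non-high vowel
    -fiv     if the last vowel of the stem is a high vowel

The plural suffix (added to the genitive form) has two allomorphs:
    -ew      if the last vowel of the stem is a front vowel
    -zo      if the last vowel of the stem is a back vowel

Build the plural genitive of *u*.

ufivew

The last vowel of *u* is /u/, which is a high vowel, so the genitive suffix is -fiv, giving *ufiv*.
The last vowel of the genitive form *ufiv* is /i/, which is a front vowel, so the plural suffix is -ew, giving *ufivew*.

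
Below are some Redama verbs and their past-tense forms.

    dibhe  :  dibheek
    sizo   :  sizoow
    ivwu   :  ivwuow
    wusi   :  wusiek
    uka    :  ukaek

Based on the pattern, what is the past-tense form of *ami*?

amiek

Looking at the last vowel of each stem: -ow when the last vowel of the stem is a rounded vowel (*sizo*, *ivwu*); -ek when the last vowel of the stem is an unrounded vowel (*dibhe*, *wusi*, *uka*).
*ami* — last vowel /i/ (an unrounded vowel) → -ek → *amiek*.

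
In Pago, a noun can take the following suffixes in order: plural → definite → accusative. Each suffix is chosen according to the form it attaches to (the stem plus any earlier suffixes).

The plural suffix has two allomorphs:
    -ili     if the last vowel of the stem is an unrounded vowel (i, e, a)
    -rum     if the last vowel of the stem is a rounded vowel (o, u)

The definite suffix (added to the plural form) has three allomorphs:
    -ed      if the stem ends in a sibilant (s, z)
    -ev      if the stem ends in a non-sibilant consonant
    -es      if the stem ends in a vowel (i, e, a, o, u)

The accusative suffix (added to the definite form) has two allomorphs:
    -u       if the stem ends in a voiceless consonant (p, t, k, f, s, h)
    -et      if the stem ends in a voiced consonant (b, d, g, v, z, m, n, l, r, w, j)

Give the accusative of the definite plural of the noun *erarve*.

erarveiliesu

The last vowel of *erarve* is /e/, which is an unrounded vowel, so the plural suffix is -ili, giving *erarveili*.
Since the final sound of the plural form *erarveili* is /i/ (a vowel), it takes -es, giving *erarveilies*.
The definite form *erarveilies*: final consonant = /s/, voiceless → -u → *erarveiliesu*.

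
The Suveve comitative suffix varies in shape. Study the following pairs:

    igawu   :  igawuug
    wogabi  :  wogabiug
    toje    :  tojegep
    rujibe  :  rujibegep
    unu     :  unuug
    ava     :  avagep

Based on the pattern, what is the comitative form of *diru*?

The pattern is height harmony: -ug when the last vowel of the stem is a high vowel (*igawu*, *wogabi*, *unu*); -gep when the last vowel of the stem is a non-high vowel (*toje*, *rujibe*, *ava*).
*diru* — last vowel /u/ (a high vowel) → -ug → *diruug*.

diruug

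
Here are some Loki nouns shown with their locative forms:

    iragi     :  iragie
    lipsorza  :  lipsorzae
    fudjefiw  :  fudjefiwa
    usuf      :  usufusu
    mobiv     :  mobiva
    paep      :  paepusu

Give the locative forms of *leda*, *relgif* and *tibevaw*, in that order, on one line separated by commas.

ledae, relgifusu, tibevawa

The pattern is voicing of the final sound: -usu when the stem ends in a voiceless consonant (*usuf*, *paep*); -a when the stem ends in a voiced consonant (*fudjefiw*, *mobiv*); -e when the stem ends in a vowel (*iragi*, *lipsorza*).
The final sound of *leda* is /a/, which is a vowel, so the suffix is -e, giving *ledae*.
*relgif* — final sound /f/ (a voiceless consonant) → -usu → *relgifusu*.
*tibevaw* — final sound /w/ (a voiced consonant) → -a → *tibevawa*.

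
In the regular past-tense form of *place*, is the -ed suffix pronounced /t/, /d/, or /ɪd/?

/t/

The stem *place* ends in a voiceless consonant other than /t/.
The -ed suffix is realized as /ɪd/ after /t, d/; as /t/ after other voiceless consonants; and as /d/ after other voiced sounds.
So -ed on *place* is pronounced /t/.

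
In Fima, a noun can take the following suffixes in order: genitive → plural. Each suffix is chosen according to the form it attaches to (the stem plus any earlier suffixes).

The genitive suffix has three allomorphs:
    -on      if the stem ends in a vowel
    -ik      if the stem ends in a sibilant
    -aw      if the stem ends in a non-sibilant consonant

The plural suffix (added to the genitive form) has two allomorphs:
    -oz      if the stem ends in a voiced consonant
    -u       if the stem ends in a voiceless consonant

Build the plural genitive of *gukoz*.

The final sound of *gukoz* is /z/, which is a sibilant, so the genitive suffix is -ik, giving *gukozik*.
The genitive form *gukozik*: final consonant = /k/, voiceless → -u → *gukoziku*.

gukoziku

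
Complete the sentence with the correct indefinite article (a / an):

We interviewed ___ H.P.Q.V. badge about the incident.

an

The indefinite article is chosen by the initial *sound* of the following word, not its spelling.
The initialism *H.P.Q.V.* is read letter by letter; the first letter, H, is pronounced /eɪtʃ/, which begins with a vowel sound.
So the article is *an*: We interviewed an H.P.Q.V. badge about the incident.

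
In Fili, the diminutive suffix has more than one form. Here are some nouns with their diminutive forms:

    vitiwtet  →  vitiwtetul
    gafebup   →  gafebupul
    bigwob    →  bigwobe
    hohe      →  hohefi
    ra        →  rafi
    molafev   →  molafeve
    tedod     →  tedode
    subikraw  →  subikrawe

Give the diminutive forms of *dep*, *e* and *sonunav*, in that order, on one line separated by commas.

Looking at the final sound of each stem: -ul when the stem ends in a voiceless consonant (*vitiwtet*, *gafebup*); -e when the stem ends in a voiced consonant (*bigwob*, *molafev*, *tedod*, *subikraw*); -fi when the stem ends in a vowel (*hohe*, *ra*).
The final sound of *dep* is /p/, which is a voiceless consonant, so the suffix is -ul, giving *depul*.
The final sound of *e* is /e/, which is a vowel, so the suffix is -fi, giving *efi*.
*sonunav* — final sound /v/ (a voiced consonant) → -e → *sonunave*.

depul, efi, sonunave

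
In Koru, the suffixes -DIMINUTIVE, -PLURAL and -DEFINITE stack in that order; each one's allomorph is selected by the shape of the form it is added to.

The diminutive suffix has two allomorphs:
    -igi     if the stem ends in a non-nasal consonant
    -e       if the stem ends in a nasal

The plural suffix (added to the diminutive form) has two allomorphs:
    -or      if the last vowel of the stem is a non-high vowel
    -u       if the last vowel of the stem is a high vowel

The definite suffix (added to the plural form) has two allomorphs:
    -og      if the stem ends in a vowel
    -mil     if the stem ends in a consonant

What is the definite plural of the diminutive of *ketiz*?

Since the final consonant of *ketiz* is /z/ (non-nasal), it takes -igi, giving *ketizigi*.
The last vowel of the diminutive form *ketizigi* is /i/, which is a high vowel, so the plural suffix is -u, giving *ketizigiu*.
The plural form *ketizigiu* — final sound /u/ (a vowel) → -og → *ketizigiuog*.

ketizigiuog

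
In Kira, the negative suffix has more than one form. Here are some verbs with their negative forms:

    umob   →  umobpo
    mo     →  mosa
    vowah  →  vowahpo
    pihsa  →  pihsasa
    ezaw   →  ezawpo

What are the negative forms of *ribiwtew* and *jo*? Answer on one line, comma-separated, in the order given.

ribiwtewpo, josa

The suffix is conditioned by the final sound: -po when the stem ends in a consonant (*umob*, *vowah*, *ezaw*); -sa when the stem ends in a vowel (*mo*, *pihsa*).
*ribiwtew*: final sound = /w/, a consonant → -po → *ribiwtewpo*.
The final sound of *jo* is /o/, which is a vowel, so the suffix is -sa, giving *josa*.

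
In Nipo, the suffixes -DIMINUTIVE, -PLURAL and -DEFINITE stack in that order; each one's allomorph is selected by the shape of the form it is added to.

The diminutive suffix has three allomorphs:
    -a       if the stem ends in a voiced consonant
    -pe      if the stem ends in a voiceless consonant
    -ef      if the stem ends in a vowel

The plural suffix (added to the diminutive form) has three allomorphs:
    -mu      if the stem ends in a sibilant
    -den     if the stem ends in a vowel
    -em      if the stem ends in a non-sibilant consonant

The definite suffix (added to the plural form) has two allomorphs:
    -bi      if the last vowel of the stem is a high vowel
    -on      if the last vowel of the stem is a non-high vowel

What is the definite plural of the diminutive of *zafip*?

zafippedenon

Since the final sound of *zafip* is /p/ (a voiceless consonant), it takes -pe, giving *zafippe*.
The diminutive form *zafippe*: final sound = /e/, a vowel → -den → *zafippeden*.
The last vowel of the plural form *zafippeden* is /e/, which is a non-high vowel, so the definite suffix is -on, giving *zafippedenon*.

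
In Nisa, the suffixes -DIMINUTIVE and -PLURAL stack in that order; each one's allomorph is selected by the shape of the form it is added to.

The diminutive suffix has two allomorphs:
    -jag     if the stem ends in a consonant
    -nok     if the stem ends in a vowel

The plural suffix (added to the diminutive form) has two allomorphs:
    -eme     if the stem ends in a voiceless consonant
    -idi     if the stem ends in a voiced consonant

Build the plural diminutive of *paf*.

*paf* — final sound /f/ (a consonant) → -jag → *pafjag*.
The final consonant of the diminutive form *pafjag* is /g/, which is voiced, so the plural suffix is -idi, giving *pafjagidi*.

pafjagidi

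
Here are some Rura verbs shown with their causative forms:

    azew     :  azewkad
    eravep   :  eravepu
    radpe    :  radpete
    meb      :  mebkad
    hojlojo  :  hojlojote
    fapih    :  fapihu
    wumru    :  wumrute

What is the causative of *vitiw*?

vitiwkad

The suffix is conditioned by the final sound: -u when the stem ends in a voiceless consonant (*eravep*, *fapih*); -kad when the stem ends in a voiced consonant (*azew*, *meb*); -te when the stem ends in a vowel (*radpe*, *hojlojo*, *wumru*).
*vitiw* — final sound /w/ (a voiced consonant) → -kad → *vitiwkad*.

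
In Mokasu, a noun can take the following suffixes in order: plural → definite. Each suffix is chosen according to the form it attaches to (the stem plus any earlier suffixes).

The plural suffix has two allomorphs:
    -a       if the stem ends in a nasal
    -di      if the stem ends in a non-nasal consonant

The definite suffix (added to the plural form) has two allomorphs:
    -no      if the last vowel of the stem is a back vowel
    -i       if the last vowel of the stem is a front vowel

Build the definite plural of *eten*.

Since the final consonant of *eten* is /n/ (a nasal), it takes -a, giving *etena*.
The plural form *etena* — last vowel /a/ (a back vowel) → -no → *etenano*.

etenano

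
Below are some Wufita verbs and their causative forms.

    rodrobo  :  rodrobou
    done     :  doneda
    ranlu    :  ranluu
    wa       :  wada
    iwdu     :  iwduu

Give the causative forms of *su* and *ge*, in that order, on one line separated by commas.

The pattern is rounding harmony: -u when the last vowel of the stem is a rounded vowel (*rodrobo*, *ranlu*, *iwdu*); -da when the last vowel of the stem is an unrounded vowel (*done*, *wa*).
Since the last vowel of *su* is /u/ (a rounded vowel), it takes -u, giving *suu*.
*ge*: last vowel = /e/, an unrounded vowel → -da → *geda*.

suu, geda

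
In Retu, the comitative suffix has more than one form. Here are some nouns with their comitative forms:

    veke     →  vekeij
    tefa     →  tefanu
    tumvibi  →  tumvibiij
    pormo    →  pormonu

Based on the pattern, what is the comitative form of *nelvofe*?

Looking at the last vowel of each stem: -ij when the last vowel of the stem is a front vowel (*veke*, *tumvibi*); -nu when the last vowel of the stem is a back vowel (*tefa*, *pormo*).
*nelvofe*: last vowel = /e/, a front vowel → -ij → *nelvofeij*.

nelvofeij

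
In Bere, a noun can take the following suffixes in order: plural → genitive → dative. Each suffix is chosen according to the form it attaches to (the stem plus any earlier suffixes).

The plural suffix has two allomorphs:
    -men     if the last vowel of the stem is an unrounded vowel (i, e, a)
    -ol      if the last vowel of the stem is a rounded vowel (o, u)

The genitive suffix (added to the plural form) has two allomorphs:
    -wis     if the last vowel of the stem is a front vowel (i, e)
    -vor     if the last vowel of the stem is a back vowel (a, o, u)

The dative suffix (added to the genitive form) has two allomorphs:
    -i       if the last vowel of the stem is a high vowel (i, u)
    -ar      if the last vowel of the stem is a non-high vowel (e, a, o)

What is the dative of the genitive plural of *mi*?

*mi* — last vowel /i/ (an unrounded vowel) → -men → *mimen*.
Since the last vowel of the plural form *mimen* is /e/ (a front vowel), it takes -wis, giving *mimenwis*.
The genitive form *mimenwis* — last vowel /i/ (a high vowel) → -i → *mimenwisi*.

mimenwisi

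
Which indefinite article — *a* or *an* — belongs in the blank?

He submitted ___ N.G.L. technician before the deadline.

an

The indefinite article is chosen by the initial *sound* of the following word, not its spelling.
The initialism *N.G.L.* is read letter by letter; the first letter, N, is pronounced /ɛn/, which begins with a vowel sound.
So the article is *an*: He submitted an N.G.L. technician before the deadline.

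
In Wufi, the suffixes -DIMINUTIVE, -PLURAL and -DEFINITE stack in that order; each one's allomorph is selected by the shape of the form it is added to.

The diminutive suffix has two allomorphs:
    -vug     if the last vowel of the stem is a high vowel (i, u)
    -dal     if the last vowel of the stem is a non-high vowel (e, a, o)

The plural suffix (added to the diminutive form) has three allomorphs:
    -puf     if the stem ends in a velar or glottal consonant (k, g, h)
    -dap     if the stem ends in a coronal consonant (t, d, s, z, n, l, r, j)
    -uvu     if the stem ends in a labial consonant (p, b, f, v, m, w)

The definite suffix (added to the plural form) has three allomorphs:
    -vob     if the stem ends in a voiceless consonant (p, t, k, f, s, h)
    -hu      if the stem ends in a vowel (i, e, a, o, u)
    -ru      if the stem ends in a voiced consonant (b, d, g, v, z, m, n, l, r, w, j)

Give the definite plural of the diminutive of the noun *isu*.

isuvugpufvob

*isu* — last vowel /u/ (a high vowel) → -vug → *isuvug*.
The final consonant of the diminutive form *isuvug* is /g/, which is velar/glottal, so the plural suffix is -puf, giving *isuvugpuf*.
The plural form *isuvugpuf*: final sound = /f/, a voiceless consonant → -vob → *isuvugpufvob*.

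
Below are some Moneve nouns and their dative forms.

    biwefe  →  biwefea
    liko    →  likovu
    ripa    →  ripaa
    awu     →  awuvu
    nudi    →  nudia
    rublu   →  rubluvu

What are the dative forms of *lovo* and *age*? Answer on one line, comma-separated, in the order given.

The suffix is conditioned by the last vowel: -vu when the last vowel of the stem is a rounded vowel (*liko*, *awu*, *rublu*); -a when the last vowel of the stem is an unrounded vowel (*biwefe*, *ripa*, *nudi*).
*lovo*: last vowel = /o/, a rounded vowel → -vu → *lovovu*.
The last vowel of *age* is /e/, which is an unrounded vowel, so the suffix is -a, giving *agea*.

lovovu, agea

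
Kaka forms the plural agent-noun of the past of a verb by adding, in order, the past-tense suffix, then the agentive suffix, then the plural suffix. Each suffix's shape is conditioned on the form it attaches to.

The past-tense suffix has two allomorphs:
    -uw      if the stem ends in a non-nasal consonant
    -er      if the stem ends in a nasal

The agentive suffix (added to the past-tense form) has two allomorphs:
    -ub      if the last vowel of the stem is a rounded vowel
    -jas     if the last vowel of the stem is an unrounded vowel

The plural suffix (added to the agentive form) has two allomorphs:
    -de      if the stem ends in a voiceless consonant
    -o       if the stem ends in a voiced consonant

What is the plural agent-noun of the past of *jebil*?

The final consonant of *jebil* is /l/, which is non-nasal, so the past-tense suffix is -uw, giving *jebiluw*.
Since the last vowel of the past-tense form *jebiluw* is /u/ (a rounded vowel), it takes -ub, giving *jebiluwub*.
The final consonant of the agentive form *jebiluwub* is /b/, which is voiced, so the plural suffix is -o, giving *jebiluwubo*.

jebiluwubo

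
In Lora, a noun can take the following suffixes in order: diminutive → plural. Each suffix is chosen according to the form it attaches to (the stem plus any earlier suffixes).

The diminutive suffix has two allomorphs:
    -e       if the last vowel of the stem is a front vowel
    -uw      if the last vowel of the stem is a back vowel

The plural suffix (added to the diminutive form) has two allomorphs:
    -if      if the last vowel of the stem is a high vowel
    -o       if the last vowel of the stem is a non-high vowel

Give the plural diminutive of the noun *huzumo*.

huzumouwif

*huzumo* — last vowel /o/ (a back vowel) → -uw → *huzumouw*.
The diminutive form *huzumouw*: last vowel = /u/, a high vowel → -if → *huzumouwif*.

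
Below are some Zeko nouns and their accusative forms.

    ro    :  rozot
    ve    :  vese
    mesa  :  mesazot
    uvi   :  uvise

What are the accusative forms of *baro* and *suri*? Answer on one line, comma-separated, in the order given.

barozot, surise

The suffix is conditioned by the last vowel: -se when the last vowel of the stem is a front vowel (*ve*, *uvi*); -zot when the last vowel of the stem is a back vowel (*ro*, *mesa*).
The last vowel of *baro* is /o/, which is a back vowel, so the suffix is -zot, giving *barozot*.
Since the last vowel of *suri* is /i/ (a front vowel), it takes -se, giving *surise*.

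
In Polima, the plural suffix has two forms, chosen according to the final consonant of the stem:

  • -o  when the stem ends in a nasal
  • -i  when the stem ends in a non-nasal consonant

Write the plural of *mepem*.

The final consonant of *mepem* is /m/, which is a nasal, so the suffix is -o, giving *mepemo*.

mepemo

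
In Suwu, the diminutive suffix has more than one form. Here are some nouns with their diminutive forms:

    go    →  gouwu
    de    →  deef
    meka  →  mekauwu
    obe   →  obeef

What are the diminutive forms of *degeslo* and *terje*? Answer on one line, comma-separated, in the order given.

Looking at the last vowel of each stem: -ef when the last vowel of the stem is a front vowel (*de*, *obe*); -uwu when the last vowel of the stem is a back vowel (*go*, *meka*).
The last vowel of *degeslo* is /o/, which is a back vowel, so the suffix is -uwu, giving *degeslouwu*.
*terje* — last vowel /e/ (a front vowel) → -ef → *terjeef*.

degeslouwu, terjeef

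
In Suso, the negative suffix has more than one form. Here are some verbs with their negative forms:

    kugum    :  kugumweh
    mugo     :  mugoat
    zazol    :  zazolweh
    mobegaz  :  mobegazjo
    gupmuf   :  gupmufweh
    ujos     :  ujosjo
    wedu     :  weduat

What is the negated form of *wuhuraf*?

Looking at the final sound of each stem: -jo when the stem ends in a sibilant (*mobegaz*, *ujos*); -weh when the stem ends in a non-sibilant consonant (*kugum*, *zazol*, *gupmuf*); -at when the stem ends in a vowel (*mugo*, *wedu*).
Since the final sound of *wuhuraf* is /f/ (a non-sibilant consonant), it takes -weh, giving *wuhurafweh*.

wuhurafweh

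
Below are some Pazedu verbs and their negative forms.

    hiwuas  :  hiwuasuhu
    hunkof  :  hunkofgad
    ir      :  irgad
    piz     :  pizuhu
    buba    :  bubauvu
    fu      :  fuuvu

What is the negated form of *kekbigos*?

kekbigosuhu

The pattern is sibilance of the final sound: -uhu when the stem ends in a sibilant (*hiwuas*, *piz*); -gad when the stem ends in a non-sibilant consonant (*hunkof*, *ir*); -uvu when the stem ends in a vowel (*buba*, *fu*).
*kekbigos*: final sound = /s/, a sibilant → -uhu → *kekbigosuhu*.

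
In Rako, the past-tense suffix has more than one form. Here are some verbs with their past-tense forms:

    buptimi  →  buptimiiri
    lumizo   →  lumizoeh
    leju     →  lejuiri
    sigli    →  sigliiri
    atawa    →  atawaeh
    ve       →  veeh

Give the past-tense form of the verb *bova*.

bovaeh

The alternation tracks the last vowel of the stem — -iri when the last vowel of the stem is a high vowel (*buptimi*, *leju*, *sigli*); -eh when the last vowel of the stem is a non-high vowel (*lumizo*, *atawa*, *ve*).
Since the last vowel of *bova* is /a/ (a non-high vowel), it takes -eh, giving *bovaeh*.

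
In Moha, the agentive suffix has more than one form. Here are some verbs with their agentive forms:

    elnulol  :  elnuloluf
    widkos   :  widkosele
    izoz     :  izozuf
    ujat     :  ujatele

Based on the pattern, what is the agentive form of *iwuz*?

The suffix is conditioned by the final consonant: -ele when the stem ends in a voiceless consonant (*widkos*, *ujat*); -uf when the stem ends in a voiced consonant (*elnulol*, *izoz*).
*iwuz* — final consonant /z/ (voiced) → -uf → *iwuzuf*.

iwuzuf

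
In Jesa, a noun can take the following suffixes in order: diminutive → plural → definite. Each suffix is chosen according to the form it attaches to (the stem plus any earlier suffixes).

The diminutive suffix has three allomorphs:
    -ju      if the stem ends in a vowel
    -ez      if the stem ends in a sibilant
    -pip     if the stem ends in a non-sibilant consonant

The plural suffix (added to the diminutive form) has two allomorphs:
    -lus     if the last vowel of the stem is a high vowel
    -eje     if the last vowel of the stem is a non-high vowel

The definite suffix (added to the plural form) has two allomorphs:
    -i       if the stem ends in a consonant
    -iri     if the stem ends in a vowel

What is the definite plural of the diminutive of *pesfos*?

*pesfos* — final sound /s/ (a sibilant) → -ez → *pesfosez*.
Since the last vowel of the diminutive form *pesfosez* is /e/ (a non-high vowel), it takes -eje, giving *pesfosezeje*.
Since the final sound of the plural form *pesfosezeje* is /e/ (a vowel), it takes -iri, giving *pesfosezejeiri*.

pesfosezejeiri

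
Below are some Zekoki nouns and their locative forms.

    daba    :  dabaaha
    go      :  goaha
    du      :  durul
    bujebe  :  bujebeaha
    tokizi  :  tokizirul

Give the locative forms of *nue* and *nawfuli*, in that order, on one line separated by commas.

nueaha, nawfulirul

The pattern is height harmony: -rul when the last vowel of the stem is a high vowel (*du*, *tokizi*); -aha when the last vowel of the stem is a non-high vowel (*daba*, *go*, *bujebe*).
*nue*: last vowel = /e/, a non-high vowel → -aha → *nueaha*.
The last vowel of *nawfuli* is /i/, which is a high vowel, so the suffix is -rul, giving *nawfulirul*.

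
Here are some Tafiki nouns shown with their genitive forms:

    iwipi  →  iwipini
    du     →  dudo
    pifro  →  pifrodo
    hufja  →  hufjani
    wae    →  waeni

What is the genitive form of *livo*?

Looking at the last vowel of each stem: -do when the last vowel of the stem is a rounded vowel (*du*, *pifro*); -ni when the last vowel of the stem is an unrounded vowel (*iwipi*, *hufja*, *wae*).
*livo*: last vowel = /o/, a rounded vowel → -do → *livodo*.

livodo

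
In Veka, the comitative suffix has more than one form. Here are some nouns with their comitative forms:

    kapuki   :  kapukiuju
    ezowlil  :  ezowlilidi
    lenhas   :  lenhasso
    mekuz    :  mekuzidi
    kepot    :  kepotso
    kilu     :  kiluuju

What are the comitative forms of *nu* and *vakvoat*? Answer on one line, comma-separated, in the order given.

nuuju, vakvoatso

The alternation tracks the final sound of the stem — -so when the stem ends in a voiceless consonant (*lenhas*, *kepot*); -idi when the stem ends in a voiced consonant (*ezowlil*, *mekuz*); -uju when the stem ends in a vowel (*kapuki*, *kilu*).
Since the final sound of *nu* is /u/ (a vowel), it takes -uju, giving *nuuju*.
The final sound of *vakvoat* is /t/, which is a voiceless consonant, so the suffix is -so, giving *vakvoatso*.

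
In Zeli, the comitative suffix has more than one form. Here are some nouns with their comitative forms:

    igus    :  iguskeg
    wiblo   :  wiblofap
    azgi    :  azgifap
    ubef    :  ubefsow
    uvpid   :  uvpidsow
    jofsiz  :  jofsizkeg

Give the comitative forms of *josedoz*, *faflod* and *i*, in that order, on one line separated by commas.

The suffix is conditioned by the final sound: -keg when the stem ends in a sibilant (*igus*, *jofsiz*); -sow when the stem ends in a non-sibilant consonant (*ubef*, *uvpid*); -fap when the stem ends in a vowel (*wiblo*, *azgi*).
*josedoz* — final sound /z/ (a sibilant) → -keg → *josedozkeg*.
The final sound of *faflod* is /d/, which is a non-sibilant consonant, so the suffix is -sow, giving *faflodsow*.
*i*: final sound = /i/, a vowel → -fap → *ifap*.

josedozkeg, faflodsow, ifap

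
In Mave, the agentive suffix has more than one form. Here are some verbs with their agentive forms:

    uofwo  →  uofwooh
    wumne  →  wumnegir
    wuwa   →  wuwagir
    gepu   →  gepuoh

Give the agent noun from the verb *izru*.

The pattern is rounding harmony: -oh when the last vowel of the stem is a rounded vowel (*uofwo*, *gepu*); -gir when the last vowel of the stem is an unrounded vowel (*wumne*, *wuwa*).
The last vowel of *izru* is /u/, which is a rounded vowel, so the suffix is -oh, giving *izruoh*.

izruoh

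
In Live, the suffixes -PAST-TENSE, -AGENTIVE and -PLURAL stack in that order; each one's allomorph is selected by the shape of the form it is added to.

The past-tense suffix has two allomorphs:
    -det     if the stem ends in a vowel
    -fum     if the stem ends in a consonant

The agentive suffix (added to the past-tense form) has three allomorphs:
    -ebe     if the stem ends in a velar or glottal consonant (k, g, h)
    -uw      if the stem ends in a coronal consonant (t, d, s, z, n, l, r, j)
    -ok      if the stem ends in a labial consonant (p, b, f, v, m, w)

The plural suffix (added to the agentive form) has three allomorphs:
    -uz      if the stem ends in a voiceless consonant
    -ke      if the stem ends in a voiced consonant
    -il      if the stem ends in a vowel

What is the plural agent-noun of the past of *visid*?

*visid*: final sound = /d/, a consonant → -fum → *visidfum*.
The past-tense form *visidfum* — final consonant /m/ (labial) → -ok → *visidfumok*.
Since the final sound of the agentive form *visidfumok* is /k/ (a voiceless consonant), it takes -uz, giving *visidfumokuz*.

visidfumokuz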